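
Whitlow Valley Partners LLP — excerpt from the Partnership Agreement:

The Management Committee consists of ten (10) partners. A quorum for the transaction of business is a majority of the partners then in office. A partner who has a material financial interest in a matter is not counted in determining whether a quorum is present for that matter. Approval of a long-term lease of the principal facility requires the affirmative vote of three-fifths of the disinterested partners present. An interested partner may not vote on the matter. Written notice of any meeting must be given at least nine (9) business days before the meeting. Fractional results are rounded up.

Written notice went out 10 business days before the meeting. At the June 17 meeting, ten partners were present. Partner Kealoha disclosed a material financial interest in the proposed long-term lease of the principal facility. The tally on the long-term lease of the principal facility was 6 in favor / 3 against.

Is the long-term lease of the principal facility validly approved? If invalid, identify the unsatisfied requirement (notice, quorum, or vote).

Notice: 10 business days given; 9 required (10 ≥ 9). Satisfied.
Quorum: 10 present, but the 1 interested partner does not count, leaving 9. Quorum is 6. Satisfied.
Vote: the long-term lease of the principal facility requires three-fifths of the disinterested partners present (10 − 1 = 9). 3/5 of 9 = 5.40, rounded up to 6, so 6 affirmative votes are needed; 6 voted in favor. Satisfied.

Valid — all requirements satisfied.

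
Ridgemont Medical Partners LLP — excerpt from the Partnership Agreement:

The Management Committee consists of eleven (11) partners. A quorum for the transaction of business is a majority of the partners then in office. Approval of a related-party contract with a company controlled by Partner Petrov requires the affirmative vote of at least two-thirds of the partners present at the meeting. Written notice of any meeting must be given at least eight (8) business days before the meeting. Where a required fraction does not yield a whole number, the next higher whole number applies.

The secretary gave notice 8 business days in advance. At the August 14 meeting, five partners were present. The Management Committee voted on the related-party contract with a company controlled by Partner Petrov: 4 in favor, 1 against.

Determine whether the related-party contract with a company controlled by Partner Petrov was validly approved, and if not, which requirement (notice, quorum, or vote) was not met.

Notice: 8 business days given; 8 required (8 ≥ 8). Satisfied.
Quorum: 5 present; quorum is 6. Not satisfied.
Vote: the related-party contract with a company controlled by Partner Petrov requires two-thirds of the partners present (5). 2/3 of 5 = 3.33, rounded up to 4, so 4 affirmative votes are needed; 4 voted in favor. Satisfied. (Moot — without a quorum no business can be validly transacted.)

Invalid — quorum requirement not satisfied.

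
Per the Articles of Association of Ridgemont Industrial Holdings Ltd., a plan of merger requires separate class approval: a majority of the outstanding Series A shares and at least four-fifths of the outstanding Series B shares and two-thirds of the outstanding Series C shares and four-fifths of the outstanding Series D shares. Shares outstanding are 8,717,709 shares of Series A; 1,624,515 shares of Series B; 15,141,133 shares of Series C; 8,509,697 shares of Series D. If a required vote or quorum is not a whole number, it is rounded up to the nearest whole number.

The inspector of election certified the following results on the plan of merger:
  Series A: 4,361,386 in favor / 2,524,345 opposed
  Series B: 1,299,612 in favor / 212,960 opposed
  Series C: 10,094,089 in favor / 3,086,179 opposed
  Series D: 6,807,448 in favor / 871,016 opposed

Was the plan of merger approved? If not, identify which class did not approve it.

Series A: a majority of 8717709 is 4358855; 4,358,855 required, 4,361,386 in favor — approved.
Series B: 4/5 of 1624515 = 1299612; 1,299,612 required, 1,299,612 in favor — approved.
Series C: 2/3 of 15141133 = 10094088.67, rounded up to 10094089; 10,094,089 required, 10,094,089 in favor — approved.
Series D: 4/5 of 8509697 = 6807757.60, rounded up to 6807758; 6,807,758 required, 6,807,448 in favor — not approved.

Not approved — the Series D shares did not give the required vote.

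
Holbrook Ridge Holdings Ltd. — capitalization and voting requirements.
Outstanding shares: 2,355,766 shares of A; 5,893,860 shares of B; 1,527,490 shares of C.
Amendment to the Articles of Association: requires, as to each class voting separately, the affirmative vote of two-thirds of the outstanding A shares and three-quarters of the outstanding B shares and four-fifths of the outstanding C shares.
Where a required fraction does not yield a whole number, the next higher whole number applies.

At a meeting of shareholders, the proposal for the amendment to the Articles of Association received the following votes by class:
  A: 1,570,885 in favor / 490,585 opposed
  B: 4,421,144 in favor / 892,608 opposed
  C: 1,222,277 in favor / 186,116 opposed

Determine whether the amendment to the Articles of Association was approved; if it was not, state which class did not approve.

A: 2/3 of 2355766 = 1570510.67, rounded up to 1570511; 1,570,511 required, 1,570,885 in favor — approved.
B: 3/4 of 5893860 = 4420395; 4,420,395 required, 4,421,144 in favor — approved.
C: 4/5 of 1527490 = 1221992; 1,221,992 required, 1,222,277 in favor — approved.

Approved — every class gave the required vote.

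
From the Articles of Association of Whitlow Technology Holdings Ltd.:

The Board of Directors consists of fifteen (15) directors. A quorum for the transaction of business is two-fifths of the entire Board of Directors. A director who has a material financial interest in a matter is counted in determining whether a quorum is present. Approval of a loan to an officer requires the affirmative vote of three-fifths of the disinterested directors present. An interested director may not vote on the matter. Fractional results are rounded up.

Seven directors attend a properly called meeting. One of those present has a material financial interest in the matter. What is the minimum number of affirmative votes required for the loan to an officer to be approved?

The loan to an officer requires three-fifths of the disinterested directors present (7 − 1 = 6).
3/5 of 6 = 3.60, rounded up to 4.

4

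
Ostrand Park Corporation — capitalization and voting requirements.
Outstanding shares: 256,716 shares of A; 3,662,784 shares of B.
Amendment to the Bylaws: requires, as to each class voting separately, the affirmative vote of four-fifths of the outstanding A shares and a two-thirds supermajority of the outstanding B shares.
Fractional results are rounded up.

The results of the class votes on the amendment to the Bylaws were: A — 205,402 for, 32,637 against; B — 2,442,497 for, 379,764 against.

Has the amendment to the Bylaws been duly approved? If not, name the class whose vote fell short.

Approved — every class gave the required vote.

A: 4/5 of 256716 = 205372.80, rounded up to 205373; 205,373 required, 205,402 in favor — approved.
B: 2/3 of 3662784 = 2441856; 2,441,856 required, 2,442,497 in favor — approved.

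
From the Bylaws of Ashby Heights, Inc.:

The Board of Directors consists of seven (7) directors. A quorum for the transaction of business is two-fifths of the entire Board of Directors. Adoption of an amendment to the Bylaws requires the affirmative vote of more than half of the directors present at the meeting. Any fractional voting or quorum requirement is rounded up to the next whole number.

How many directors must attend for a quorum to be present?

3

2/5 of 7 = 2.80, rounded up to 3.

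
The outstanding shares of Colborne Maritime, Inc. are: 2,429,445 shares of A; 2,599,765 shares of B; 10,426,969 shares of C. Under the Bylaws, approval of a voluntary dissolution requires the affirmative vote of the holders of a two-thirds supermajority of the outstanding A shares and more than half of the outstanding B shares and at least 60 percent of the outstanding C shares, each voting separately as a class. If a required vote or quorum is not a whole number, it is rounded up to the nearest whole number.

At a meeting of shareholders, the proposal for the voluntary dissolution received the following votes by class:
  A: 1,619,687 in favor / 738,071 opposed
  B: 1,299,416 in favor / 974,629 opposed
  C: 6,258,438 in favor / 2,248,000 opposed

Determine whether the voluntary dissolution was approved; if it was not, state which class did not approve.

A: 2/3 of 2429445 = 1619630; 1,619,630 required, 1,619,687 in favor — approved.
B: a majority of 2599765 is 1299883; 1,299,883 required, 1,299,416 in favor — not approved.
C: 3/5 of 10426969 = 6256181.40, rounded up to 6256182; 6,256,182 required, 6,258,438 in favor — approved.

Not approved — the B shares did not give the required vote.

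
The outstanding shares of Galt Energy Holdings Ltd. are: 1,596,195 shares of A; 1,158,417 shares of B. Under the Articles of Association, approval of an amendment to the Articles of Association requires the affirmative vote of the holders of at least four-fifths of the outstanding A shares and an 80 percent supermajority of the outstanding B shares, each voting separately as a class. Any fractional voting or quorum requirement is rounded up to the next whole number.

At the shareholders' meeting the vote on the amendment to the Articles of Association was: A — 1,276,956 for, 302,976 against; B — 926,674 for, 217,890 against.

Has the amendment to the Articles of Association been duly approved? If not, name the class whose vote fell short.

Not approved — the B shares did not give the required vote.

A: 4/5 of 1596195 = 1276956; 1,276,956 required, 1,276,956 in favor — approved.
B: 4/5 of 1158417 = 926733.60, rounded up to 926734; 926,734 required, 926,674 in favor — not approved.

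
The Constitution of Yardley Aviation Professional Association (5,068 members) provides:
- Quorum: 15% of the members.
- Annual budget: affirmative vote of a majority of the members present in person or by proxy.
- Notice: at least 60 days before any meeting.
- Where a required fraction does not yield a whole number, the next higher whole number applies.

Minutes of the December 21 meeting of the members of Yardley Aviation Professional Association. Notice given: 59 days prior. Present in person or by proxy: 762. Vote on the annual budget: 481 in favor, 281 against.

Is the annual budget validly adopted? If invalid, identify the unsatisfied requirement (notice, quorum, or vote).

Notice: 59 days given; 60 required. Not satisfied.
Quorum: 15% of 5,068 = 760.20, rounded up to 761; 762 present. Satisfied.
Vote: requires a majority of those present (762); a majority of 762 is 382, so 382 needed; 481 in favor. Satisfied.

Invalid — notice requirement not satisfied.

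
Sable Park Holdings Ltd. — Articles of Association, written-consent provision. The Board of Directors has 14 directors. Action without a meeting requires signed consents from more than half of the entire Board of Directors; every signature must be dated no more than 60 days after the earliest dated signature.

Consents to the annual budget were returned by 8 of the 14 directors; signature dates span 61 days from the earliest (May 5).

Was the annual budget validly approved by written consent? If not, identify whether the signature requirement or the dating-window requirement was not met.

Signatures required: more than half of 14 — a majority of 14 is 8, so 8 needed; 8 signed. Sufficient.
Dating window: the latest signature is 61 days after the earliest; the limit is 60 days. Outside the window.

Not effective — dating-window requirement not satisfied.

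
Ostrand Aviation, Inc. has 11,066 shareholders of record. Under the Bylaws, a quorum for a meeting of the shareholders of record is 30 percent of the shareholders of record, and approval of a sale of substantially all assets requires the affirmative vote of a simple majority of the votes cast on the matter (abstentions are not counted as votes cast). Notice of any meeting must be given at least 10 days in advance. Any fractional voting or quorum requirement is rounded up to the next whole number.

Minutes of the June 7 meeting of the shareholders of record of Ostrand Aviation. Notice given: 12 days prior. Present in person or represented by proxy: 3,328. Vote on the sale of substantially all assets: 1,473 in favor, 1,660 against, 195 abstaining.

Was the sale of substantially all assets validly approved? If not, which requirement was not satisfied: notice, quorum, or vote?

Invalid — vote requirement not satisfied.

Notice: 12 days given; 10 required. Satisfied.
Quorum: 30% of 11,066 = 3,319.80, rounded up to 3,320; 3,328 present. Satisfied.
Vote: requires a majority of the votes cast (3,328 − 195 abstaining = 3,133); a majority of 3133 is 1567, so 1,567 needed; 1,473 in favor. Not satisfied.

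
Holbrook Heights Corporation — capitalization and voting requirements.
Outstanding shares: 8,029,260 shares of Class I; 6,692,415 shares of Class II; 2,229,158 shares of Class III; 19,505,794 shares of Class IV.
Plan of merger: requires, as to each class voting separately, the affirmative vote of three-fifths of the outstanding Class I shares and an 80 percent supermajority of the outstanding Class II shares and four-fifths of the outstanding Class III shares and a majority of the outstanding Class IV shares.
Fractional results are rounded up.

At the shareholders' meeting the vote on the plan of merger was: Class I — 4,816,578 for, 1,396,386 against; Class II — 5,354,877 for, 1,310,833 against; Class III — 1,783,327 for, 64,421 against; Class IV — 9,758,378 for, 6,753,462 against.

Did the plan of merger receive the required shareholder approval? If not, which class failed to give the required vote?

Not approved — the Class I shares did not give the required vote.

Class I: 3/5 of 8029260 = 4817556; 4,817,556 required, 4,816,578 in favor — not approved.
Class II: 4/5 of 6692415 = 5353932; 5,353,932 required, 5,354,877 in favor — approved.
Class III: 4/5 of 2229158 = 1783326.40, rounded up to 1783327; 1,783,327 required, 1,783,327 in favor — approved.
Class IV: a majority of 19505794 is 9752898; 9,752,898 required, 9,758,378 in favor — approved.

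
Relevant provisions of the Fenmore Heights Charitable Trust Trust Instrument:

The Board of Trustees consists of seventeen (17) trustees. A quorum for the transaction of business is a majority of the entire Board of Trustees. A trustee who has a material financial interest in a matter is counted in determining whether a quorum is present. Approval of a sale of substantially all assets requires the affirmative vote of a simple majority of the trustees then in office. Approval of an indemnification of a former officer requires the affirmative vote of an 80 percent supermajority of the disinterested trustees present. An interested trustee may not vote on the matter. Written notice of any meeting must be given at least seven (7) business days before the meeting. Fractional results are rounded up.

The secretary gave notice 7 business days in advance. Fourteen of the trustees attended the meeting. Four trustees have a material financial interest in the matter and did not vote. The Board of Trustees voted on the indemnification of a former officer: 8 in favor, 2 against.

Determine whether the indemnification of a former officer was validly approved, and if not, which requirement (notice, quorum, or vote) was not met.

Valid — all requirements satisfied.

Notice: 7 business days given; 7 required (7 ≥ 7). Satisfied.
Quorum: 14 present (interested trustees count toward quorum); quorum is 9. Satisfied.
Vote: the indemnification of a former officer requires four-fifths of the disinterested trustees present (14 − 4 = 10). 4/5 of 10 = 8, so 8 affirmative votes are needed; 8 voted in favor. Satisfied.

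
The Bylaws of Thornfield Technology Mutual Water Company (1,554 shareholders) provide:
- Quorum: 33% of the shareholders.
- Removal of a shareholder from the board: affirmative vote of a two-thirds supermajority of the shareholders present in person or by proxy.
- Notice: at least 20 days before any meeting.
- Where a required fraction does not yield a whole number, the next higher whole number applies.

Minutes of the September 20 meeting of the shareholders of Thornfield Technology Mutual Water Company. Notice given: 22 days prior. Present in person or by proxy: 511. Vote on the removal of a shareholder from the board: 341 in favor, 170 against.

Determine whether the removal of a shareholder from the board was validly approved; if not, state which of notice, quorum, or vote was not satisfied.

Notice: 22 days given; 20 required. Satisfied.
Quorum: 33% of 1,554 = 512.82, rounded up to 513; 511 present. Not satisfied.
Vote: requires two-thirds of those present (511); 2/3 of 511 = 340.67, rounded up to 341, so 341 needed; 341 in favor. Satisfied.

Invalid — quorum requirement not satisfied.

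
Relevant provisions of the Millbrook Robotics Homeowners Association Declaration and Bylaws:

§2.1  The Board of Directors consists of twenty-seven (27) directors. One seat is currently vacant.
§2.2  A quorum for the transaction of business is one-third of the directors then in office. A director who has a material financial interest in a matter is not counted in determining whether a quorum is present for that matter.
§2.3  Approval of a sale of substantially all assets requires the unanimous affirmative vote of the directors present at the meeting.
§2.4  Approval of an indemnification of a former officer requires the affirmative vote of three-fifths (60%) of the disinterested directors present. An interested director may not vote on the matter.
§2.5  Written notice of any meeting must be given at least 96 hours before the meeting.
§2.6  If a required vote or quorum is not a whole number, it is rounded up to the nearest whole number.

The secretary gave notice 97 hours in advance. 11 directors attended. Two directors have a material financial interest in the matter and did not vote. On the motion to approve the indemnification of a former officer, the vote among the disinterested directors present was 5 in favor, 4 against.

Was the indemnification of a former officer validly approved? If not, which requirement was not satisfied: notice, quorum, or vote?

Notice: 97 hours given; 96 required (97 ≥ 96). Satisfied.
Quorum: 11 present, but the 2 interested directors do not count, leaving 9. Quorum is 9. Satisfied.
Vote: the indemnification of a former officer requires three-fifths of the disinterested directors present (11 − 2 = 9). 3/5 of 9 = 5.40, rounded up to 6, so 6 affirmative votes are needed; 5 voted in favor. Not satisfied.

Invalid — vote requirement not satisfied.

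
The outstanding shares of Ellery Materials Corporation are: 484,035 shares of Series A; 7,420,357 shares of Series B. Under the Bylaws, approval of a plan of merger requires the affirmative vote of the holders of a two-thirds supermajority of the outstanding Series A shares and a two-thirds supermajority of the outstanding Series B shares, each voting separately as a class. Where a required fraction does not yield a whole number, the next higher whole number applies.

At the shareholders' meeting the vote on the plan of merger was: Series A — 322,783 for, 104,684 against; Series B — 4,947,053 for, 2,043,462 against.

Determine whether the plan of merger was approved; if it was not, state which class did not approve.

Series A: 2/3 of 484035 = 322690; 322,690 required, 322,783 in favor — approved.
Series B: 2/3 of 7420357 = 4946904.67, rounded up to 4946905; 4,946,905 required, 4,947,053 in favor — approved.

Approved — every class gave the required vote.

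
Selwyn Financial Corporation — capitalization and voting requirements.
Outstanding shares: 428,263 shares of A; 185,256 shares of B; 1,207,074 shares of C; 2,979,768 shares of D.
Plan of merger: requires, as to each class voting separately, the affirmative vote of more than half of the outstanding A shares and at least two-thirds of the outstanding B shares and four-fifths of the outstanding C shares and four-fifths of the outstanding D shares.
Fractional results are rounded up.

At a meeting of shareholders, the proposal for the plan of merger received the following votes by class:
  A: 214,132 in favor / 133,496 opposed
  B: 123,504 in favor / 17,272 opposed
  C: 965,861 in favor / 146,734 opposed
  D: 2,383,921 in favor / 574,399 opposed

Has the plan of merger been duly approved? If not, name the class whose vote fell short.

A: a majority of 428263 is 214132; 214,132 required, 214,132 in favor — approved.
B: 2/3 of 185256 = 123504; 123,504 required, 123,504 in favor — approved.
C: 4/5 of 1207074 = 965659.20, rounded up to 965660; 965,660 required, 965,861 in favor — approved.
D: 4/5 of 2979768 = 2383814.40, rounded up to 2383815; 2,383,815 required, 2,383,921 in favor — approved.

Approved — every class gave the required vote.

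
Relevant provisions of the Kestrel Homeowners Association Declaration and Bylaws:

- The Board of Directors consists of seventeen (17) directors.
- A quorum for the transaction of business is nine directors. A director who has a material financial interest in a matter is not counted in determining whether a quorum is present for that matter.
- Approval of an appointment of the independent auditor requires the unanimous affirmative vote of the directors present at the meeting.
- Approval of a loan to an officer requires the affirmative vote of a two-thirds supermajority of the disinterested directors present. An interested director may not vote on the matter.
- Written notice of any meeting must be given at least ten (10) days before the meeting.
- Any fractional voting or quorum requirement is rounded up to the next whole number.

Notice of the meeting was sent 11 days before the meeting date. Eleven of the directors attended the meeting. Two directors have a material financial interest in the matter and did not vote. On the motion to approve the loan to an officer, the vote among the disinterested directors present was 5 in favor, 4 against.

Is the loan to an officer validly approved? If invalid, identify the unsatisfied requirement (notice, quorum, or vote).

Invalid — vote requirement not satisfied.

Notice: 11 days given; 10 required (11 ≥ 10). Satisfied.
Quorum: 11 present, but the 2 interested directors do not count, leaving 9. Quorum is 9. Satisfied.
Vote: the loan to an officer requires two-thirds of the disinterested directors present (11 − 2 = 9). 2/3 of 9 = 6, so 6 affirmative votes are needed; 5 voted in favor. Not satisfied.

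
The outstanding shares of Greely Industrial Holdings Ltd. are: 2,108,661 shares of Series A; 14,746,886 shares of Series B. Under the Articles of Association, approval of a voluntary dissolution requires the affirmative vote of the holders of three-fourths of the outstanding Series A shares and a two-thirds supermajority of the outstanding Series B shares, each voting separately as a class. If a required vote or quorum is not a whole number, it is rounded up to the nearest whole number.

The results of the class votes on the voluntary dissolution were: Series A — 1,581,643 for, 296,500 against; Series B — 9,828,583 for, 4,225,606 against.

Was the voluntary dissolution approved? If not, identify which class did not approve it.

Series A: 3/4 of 2108661 = 1581495.75, rounded up to 1581496; 1,581,496 required, 1,581,643 in favor — approved.
Series B: 2/3 of 14746886 = 9831257.33, rounded up to 9831258; 9,831,258 required, 9,828,583 in favor — not approved.

Not approved — the Series B shares did not give the required vote.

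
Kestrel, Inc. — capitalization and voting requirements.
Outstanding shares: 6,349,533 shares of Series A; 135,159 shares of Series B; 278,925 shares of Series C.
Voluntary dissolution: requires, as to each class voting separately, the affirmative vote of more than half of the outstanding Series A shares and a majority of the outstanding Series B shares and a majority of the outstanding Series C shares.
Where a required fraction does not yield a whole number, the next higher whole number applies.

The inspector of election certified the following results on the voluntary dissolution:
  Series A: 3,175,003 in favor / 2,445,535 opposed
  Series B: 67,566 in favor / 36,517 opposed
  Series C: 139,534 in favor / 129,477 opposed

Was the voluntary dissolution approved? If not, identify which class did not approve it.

Series A: a majority of 6349533 is 3174767; 3,174,767 required, 3,175,003 in favor — approved.
Series B: a majority of 135159 is 67580; 67,580 required, 67,566 in favor — not approved.
Series C: a majority of 278925 is 139463; 139,463 required, 139,534 in favor — approved.

Not approved — the Series B shares did not give the required vote.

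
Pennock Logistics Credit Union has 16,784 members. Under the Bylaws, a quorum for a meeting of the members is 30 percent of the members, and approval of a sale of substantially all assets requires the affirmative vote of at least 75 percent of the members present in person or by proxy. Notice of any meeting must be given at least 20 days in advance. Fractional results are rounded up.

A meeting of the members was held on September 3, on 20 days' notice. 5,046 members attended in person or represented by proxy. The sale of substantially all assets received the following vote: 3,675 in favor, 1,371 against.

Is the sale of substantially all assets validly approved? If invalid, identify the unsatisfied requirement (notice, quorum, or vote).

Notice: 20 days given; 20 required. Satisfied.
Quorum: 30% of 16,784 = 5,035.20, rounded up to 5,036; 5,046 present. Satisfied.
Vote: requires three-fourths of those present (5,046); 3/4 of 5046 = 3784.50, rounded up to 3785, so 3,785 needed; 3,675 in favor. Not satisfied.

Invalid — vote requirement not satisfied.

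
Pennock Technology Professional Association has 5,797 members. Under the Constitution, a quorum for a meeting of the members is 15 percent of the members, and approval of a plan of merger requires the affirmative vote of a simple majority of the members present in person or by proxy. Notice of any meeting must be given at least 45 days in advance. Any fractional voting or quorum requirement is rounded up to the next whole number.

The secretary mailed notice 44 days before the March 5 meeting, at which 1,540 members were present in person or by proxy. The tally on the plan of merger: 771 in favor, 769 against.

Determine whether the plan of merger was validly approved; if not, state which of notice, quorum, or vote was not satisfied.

Notice: 44 days given; 45 required. Not satisfied.
Quorum: 15% of 5,797 = 869.55, rounded up to 870; 1,540 present. Satisfied.
Vote: requires a majority of those present (1,540); a majority of 1540 is 771, so 771 needed; 771 in favor. Satisfied.

Invalid — notice requirement not satisfied.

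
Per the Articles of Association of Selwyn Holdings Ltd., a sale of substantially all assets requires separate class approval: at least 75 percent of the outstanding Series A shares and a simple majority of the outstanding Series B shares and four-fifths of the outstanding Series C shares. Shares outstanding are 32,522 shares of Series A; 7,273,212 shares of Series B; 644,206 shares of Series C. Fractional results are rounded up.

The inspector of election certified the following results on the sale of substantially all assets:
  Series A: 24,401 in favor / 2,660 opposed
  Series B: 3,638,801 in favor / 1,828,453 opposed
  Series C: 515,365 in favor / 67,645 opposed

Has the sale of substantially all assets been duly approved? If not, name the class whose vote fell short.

Series A: 3/4 of 32522 = 24391.50, rounded up to 24392; 24,392 required, 24,401 in favor — approved.
Series B: a majority of 7273212 is 3636607; 3,636,607 required, 3,638,801 in favor — approved.
Series C: 4/5 of 644206 = 515364.80, rounded up to 515365; 515,365 required, 515,365 in favor — approved.

Approved — every class gave the required vote.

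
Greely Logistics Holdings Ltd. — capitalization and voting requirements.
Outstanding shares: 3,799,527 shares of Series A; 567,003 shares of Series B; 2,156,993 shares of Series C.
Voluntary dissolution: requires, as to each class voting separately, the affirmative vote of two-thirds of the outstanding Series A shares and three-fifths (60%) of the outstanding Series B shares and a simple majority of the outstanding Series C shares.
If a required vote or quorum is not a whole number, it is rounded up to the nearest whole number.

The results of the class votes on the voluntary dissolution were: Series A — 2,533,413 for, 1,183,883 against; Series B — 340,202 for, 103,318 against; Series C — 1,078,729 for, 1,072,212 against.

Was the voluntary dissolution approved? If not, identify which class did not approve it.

Approved — every class gave the required vote.

Series A: 2/3 of 3799527 = 2533018; 2,533,018 required, 2,533,413 in favor — approved.
Series B: 3/5 of 567003 = 340201.80, rounded up to 340202; 340,202 required, 340,202 in favor — approved.
Series C: a majority of 2156993 is 1078497; 1,078,497 required, 1,078,729 in favor — approved.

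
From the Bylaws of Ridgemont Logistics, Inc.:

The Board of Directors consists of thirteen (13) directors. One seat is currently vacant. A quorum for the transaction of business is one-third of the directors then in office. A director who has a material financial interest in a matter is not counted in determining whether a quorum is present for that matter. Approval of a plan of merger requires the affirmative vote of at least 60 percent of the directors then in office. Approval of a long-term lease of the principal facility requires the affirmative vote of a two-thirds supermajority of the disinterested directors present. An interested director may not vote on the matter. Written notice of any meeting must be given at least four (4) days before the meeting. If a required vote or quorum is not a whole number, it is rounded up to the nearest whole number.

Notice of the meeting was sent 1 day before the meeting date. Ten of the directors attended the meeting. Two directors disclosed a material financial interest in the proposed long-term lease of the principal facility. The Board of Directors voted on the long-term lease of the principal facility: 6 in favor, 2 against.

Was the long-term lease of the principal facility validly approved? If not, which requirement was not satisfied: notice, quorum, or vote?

Notice: 1 day given; 4 required (1 < 4). Not satisfied.
Quorum: 10 present, but the 2 interested directors do not count, leaving 8. Quorum is 4. Satisfied.
Vote: the long-term lease of the principal facility requires two-thirds of the disinterested directors present (10 − 2 = 8). 2/3 of 8 = 5.33, rounded up to 6, so 6 affirmative votes are needed; 6 voted in favor. Satisfied.

Invalid — notice requirement not satisfied.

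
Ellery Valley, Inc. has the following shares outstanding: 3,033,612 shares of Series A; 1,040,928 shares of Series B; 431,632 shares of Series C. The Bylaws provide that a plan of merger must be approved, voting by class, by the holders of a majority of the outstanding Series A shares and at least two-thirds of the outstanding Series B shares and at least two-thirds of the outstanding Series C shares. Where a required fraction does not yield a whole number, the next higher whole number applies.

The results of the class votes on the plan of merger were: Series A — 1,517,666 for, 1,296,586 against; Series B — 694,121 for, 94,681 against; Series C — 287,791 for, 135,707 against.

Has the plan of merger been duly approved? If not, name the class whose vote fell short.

Series A: a majority of 3033612 is 1516807; 1,516,807 required, 1,517,666 in favor — approved.
Series B: 2/3 of 1040928 = 693952; 693,952 required, 694,121 in favor — approved.
Series C: 2/3 of 431632 = 287754.67, rounded up to 287755; 287,755 required, 287,791 in favor — approved.

Approved — every class gave the required vote.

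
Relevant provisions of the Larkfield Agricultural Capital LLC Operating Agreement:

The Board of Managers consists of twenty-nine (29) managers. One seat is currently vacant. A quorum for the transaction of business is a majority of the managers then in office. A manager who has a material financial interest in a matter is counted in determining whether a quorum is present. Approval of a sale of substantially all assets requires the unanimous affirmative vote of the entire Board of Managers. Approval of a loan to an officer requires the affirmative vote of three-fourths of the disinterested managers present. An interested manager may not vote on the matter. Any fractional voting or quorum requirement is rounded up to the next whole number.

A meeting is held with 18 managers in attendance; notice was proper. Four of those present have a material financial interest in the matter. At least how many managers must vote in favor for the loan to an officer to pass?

The loan to an officer requires three-fourths of the disinterested managers present (18 − 4 = 14).
3/4 of 14 = 10.50, rounded up to 11.

11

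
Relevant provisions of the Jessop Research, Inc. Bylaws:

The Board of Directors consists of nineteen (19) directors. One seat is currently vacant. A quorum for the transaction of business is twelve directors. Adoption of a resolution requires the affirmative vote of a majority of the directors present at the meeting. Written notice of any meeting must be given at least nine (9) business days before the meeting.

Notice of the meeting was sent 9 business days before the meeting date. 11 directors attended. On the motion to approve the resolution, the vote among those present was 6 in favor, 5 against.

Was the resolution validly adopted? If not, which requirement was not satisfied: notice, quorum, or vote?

Notice: 9 business days given; 9 required (9 ≥ 9). Satisfied.
Quorum: 11 present; quorum is 12. Not satisfied.
Vote: the resolution requires a majority of the directors present (11). A majority of 11 is 6, so 6 affirmative votes are needed; 6 voted in favor. Satisfied. (Moot — without a quorum no business can be validly transacted.)

Invalid — quorum requirement not satisfied.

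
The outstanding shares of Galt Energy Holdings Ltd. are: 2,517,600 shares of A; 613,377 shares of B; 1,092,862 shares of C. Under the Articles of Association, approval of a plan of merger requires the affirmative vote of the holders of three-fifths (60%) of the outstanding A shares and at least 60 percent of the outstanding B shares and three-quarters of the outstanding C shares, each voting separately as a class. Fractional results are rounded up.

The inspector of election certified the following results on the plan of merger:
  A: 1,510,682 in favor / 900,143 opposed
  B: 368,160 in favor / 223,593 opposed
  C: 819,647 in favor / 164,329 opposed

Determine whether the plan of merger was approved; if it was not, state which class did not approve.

Approved — every class gave the required vote.

A: 3/5 of 2517600 = 1510560; 1,510,560 required, 1,510,682 in favor — approved.
B: 3/5 of 613377 = 368026.20, rounded up to 368027; 368,027 required, 368,160 in favor — approved.
C: 3/4 of 1092862 = 819646.50, rounded up to 819647; 819,647 required, 819,647 in favor — approved.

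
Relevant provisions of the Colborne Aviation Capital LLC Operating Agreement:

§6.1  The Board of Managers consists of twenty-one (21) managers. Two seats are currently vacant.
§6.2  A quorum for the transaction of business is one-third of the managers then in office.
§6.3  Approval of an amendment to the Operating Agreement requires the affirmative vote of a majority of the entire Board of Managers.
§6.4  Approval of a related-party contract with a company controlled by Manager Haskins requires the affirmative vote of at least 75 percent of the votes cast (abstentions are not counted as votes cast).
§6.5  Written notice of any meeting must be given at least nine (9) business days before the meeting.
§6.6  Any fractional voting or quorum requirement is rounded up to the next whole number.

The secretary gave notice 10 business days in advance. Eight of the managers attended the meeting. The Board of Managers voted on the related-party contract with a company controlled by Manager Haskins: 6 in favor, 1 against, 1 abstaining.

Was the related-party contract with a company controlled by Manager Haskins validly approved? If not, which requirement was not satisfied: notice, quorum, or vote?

Valid — all requirements satisfied.

Notice: 10 business days given; 9 required (10 ≥ 9). Satisfied.
Quorum: 8 present; quorum is 7. Satisfied.
Vote: the related-party contract with a company controlled by Manager Haskins requires three-fourths of the votes cast (8 present − 1 abstaining = 7). 3/4 of 7 = 5.25, rounded up to 6, so 6 affirmative votes are needed; 6 voted in favor. Satisfied.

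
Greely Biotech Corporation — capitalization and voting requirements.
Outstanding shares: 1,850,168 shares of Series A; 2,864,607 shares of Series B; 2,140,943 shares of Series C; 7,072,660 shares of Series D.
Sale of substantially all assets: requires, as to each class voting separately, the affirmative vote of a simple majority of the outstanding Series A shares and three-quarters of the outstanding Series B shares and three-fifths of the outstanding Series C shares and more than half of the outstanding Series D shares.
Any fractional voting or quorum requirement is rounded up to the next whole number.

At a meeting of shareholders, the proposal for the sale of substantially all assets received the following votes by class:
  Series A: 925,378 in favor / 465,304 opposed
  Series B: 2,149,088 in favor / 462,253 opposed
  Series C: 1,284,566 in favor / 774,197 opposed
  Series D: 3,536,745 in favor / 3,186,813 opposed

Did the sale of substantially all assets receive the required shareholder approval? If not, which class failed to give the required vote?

Series A: a majority of 1850168 is 925085; 925,085 required, 925,378 in favor — approved.
Series B: 3/4 of 2864607 = 2148455.25, rounded up to 2148456; 2,148,456 required, 2,149,088 in favor — approved.
Series C: 3/5 of 2140943 = 1284565.80, rounded up to 1284566; 1,284,566 required, 1,284,566 in favor — approved.
Series D: a majority of 7072660 is 3536331; 3,536,331 required, 3,536,745 in favor — approved.

Approved — every class gave the required vote.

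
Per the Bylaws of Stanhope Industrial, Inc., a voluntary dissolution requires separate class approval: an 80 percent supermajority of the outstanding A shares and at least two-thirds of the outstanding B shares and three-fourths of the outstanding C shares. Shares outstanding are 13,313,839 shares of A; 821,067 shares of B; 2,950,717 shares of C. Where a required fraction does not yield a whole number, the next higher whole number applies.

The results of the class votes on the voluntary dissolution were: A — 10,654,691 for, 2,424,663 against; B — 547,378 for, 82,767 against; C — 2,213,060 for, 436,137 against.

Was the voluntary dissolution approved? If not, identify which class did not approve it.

Approved — every class gave the required vote.

A: 4/5 of 13313839 = 10651071.20, rounded up to 10651072; 10,651,072 required, 10,654,691 in favor — approved.
B: 2/3 of 821067 = 547378; 547,378 required, 547,378 in favor — approved.
C: 3/4 of 2950717 = 2213037.75, rounded up to 2213038; 2,213,038 required, 2,213,060 in favor — approved.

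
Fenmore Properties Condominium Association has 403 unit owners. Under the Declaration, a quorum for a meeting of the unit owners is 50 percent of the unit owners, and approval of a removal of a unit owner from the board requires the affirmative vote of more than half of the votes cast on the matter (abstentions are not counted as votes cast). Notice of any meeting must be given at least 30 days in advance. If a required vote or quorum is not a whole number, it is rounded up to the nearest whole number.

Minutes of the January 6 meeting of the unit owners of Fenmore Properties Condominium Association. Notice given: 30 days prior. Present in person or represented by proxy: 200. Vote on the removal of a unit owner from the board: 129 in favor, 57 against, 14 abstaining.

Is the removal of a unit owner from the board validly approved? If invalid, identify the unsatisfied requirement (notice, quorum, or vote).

Notice: 30 days given; 30 required. Satisfied.
Quorum: 50% of 403 = 201.50, rounded up to 202; 200 present. Not satisfied.
Vote: requires a majority of the votes cast (200 − 14 abstaining = 186); a majority of 186 is 94, so 94 needed; 129 in favor. Satisfied.

Invalid — quorum requirement not satisfied.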